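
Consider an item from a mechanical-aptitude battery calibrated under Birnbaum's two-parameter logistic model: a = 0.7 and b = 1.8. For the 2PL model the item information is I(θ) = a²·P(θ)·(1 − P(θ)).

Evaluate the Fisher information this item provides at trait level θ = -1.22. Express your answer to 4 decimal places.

0.0471

P = 1/(1+e^{2.1140}) = 0.1077
P(1−P) = 0.1077 × 0.8923 = 0.0961
I = a² × P(1−P) = 0.7² × 0.0961 = 0.04711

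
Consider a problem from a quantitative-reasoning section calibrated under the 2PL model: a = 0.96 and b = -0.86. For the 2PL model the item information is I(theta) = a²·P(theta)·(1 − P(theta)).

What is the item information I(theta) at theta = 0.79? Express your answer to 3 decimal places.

0.130

P = 1/(1+e^{-1.5840}) = 0.8298
P(1−P) = 0.8298 × 0.1702 = 0.1413
I = a² × P(1−P) = 0.96² × 0.1413 = 0.13018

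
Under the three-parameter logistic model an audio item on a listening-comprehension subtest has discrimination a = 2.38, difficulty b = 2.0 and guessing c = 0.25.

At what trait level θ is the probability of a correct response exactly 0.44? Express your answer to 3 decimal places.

P(θ) = c + (1 − c) · 1 / (1 + exp(−a(θ − b)))
Remove guessing floor: (0.44 − 0.25)/(1 − 0.25) = 0.2533
logit = ln(0.2533/0.7467) = -1.0809
θ = b + logit/(a) = 2.0 + (-1.0809)/2.3800 = 1.5458

1.546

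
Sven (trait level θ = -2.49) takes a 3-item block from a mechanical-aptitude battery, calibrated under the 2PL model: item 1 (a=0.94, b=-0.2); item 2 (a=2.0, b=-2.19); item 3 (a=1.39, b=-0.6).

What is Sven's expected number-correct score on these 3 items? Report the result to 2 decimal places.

0.53

P(θ) = 1 / (1 + exp(−a(θ − b)))
P_1 = 1/(1+e^{2.1526}) = 0.1041
P_2 = 1/(1+e^{0.6000}) = 0.3543
P_3 = 1/(1+e^{2.6271}) = 0.0674
E[score] = 0.1041 + 0.3543 + 0.0674 = 0.5258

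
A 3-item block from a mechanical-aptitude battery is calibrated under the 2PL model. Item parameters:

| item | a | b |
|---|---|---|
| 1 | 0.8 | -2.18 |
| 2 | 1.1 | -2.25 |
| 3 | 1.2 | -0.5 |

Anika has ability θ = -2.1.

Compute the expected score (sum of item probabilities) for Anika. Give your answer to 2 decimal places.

P(θ) = 1 / (1 + exp(−a(θ − b)))
P_1 = 1/(1+e^{-0.0640}) = 0.5160
P_2 = 1/(1+e^{-0.1650}) = 0.5412
P_3 = 1/(1+e^{1.9200}) = 0.1279
E[score] = 0.5160 + 0.5412 + 0.1279 = 1.1850

1.19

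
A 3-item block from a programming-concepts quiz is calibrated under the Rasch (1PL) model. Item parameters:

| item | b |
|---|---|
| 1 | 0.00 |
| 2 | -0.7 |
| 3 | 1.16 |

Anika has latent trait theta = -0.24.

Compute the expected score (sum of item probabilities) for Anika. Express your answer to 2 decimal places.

1.25

P(theta) = 1 / (1 + exp(−(theta − b)))
P_1 = 1/(1+e^{0.2400}) = 0.4403
P_2 = 1/(1+e^{-0.4600}) = 0.6130
P_3 = 1/(1+e^{1.4000}) = 0.1978
E[score] = 0.4403 + 0.6130 + 0.1978 = 1.2511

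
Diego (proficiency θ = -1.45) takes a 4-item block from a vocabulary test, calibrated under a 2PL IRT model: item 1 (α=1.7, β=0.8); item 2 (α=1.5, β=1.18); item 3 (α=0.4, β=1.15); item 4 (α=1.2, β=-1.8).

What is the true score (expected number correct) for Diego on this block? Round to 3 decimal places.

P(θ) = 1 / (1 + exp(−α(θ − β)))
P_1 = 1/(1+e^{3.8250}) = 0.0214
P_2 = 1/(1+e^{3.9450}) = 0.0190
P_3 = 1/(1+e^{1.0400}) = 0.2611
P_4 = 1/(1+e^{-0.4200}) = 0.6035
E[score] = 0.0214 + 0.0190 + 0.2611 + 0.6035 = 0.9050

0.905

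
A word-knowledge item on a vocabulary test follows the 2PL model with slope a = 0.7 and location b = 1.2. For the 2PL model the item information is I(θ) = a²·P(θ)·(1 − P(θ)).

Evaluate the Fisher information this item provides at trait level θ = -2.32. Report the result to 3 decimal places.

P = 1/(1+e^{2.4640}) = 0.0784
P(1−P) = 0.0784 × 0.9216 = 0.0723
I = a² × P(1−P) = 0.7² × 0.0723 = 0.03541

0.035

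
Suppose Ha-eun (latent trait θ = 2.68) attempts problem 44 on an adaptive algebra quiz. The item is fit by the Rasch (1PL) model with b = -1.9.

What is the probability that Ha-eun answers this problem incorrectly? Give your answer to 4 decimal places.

P(θ) = 1 / (1 + exp(−(θ − b)))
Exponent: (2.68 − (-1.9)) = 4.5800
1/(1 + e^{-4.5800}) = 0.9898
P = 0.9898
P(incorrect) = 1 − 0.9898 = 0.0102

0.0102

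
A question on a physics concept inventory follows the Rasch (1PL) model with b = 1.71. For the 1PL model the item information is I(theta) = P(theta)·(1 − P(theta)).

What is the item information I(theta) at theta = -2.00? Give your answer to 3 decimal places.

P = 1/(1+e^{3.7100}) = 0.0239
P(1−P) = 0.0239 × 0.9761 = 0.0233
I = P(1−P) = 0.02332

0.023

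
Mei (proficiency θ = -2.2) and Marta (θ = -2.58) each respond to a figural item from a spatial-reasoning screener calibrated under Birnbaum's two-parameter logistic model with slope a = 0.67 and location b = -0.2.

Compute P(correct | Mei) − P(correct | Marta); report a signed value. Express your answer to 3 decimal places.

0.039

P(θ) = 1 / (1 + exp(−a(θ − b)))
P(Mei) = 0.2075  [exponent -1.3400]
P(Marta) = 0.1687  [exponent -1.5946]
Difference = 0.2075 − 0.1687 = 0.0388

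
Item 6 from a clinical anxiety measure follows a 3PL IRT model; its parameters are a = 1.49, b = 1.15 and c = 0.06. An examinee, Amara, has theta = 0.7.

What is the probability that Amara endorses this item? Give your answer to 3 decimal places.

0.378

P(theta) = c + (1 − c) · 1 / (1 + exp(−a(theta − b)))
Exponent: 1.49 × (0.7 − 1.15) = -0.6705
1/(1 + e^{0.6705}) = 0.3384
P = 0.06 + 0.94 × 0.3384 = 0.3781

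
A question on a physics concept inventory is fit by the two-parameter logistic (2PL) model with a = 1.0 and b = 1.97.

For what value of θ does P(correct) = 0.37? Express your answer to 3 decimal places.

1.438

P(θ) = 1 / (1 + exp(−a(θ − b)))
logit = ln(0.3700/0.6300) = -0.5322
θ = b + logit/(a) = 1.97 + (-0.5322)/1.0000 = 1.4378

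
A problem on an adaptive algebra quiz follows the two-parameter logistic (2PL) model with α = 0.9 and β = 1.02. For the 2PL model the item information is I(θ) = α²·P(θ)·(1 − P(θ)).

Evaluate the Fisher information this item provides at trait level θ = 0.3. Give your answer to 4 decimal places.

0.1826

P = 1/(1+e^{0.6480}) = 0.3434
P(1−P) = 0.3434 × 0.6566 = 0.2255
I = α² × P(1−P) = 0.9² × 0.2255 = 0.18265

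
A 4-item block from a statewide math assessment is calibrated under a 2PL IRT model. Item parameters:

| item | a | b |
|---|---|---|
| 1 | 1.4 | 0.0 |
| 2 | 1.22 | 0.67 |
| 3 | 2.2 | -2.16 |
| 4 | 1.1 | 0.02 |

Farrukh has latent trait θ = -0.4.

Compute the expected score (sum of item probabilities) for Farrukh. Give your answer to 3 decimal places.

P(θ) = 1 / (1 + exp(−a(θ − b)))
P_1 = 1/(1+e^{0.5600}) = 0.3635
P_2 = 1/(1+e^{1.3054}) = 0.2133
P_3 = 1/(1+e^{-3.8720}) = 0.9796
P_4 = 1/(1+e^{0.4620}) = 0.3865
E[score] = 0.3635 + 0.2133 + 0.9796 + 0.3865 = 1.9429

1.943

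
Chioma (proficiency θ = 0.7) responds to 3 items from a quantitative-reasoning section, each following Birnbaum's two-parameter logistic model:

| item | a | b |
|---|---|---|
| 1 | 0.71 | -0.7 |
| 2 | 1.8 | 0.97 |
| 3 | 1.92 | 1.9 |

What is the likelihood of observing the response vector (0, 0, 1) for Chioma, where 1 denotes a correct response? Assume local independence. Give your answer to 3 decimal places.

P(θ) = 1 / (1 + exp(−a(θ − b)))
P_1 = 1/(1+e^{-0.9940}) = 0.7299
P_2 = 1/(1+e^{0.4860}) = 0.3808
P_3 = 1/(1+e^{2.3040}) = 0.0908
L = (1−P_1) × (1−P_2) × P_3 = 0.2701 × 0.6192 × 0.0908 = 0.01519

0.015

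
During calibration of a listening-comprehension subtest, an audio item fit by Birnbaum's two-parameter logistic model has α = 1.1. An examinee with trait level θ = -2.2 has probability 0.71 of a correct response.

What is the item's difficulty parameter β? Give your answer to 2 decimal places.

P(θ) = 1 / (1 + exp(−α(θ − β)))
logit(0.71) = ln(0.71/0.29) = 0.8954
β = θ − logit/(α) = -2.2 − 0.8954/1.1000 = -3.0140

-3.01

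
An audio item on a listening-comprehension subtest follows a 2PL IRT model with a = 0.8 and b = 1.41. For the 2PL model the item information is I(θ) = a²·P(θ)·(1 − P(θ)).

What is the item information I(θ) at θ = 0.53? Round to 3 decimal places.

0.142

P = 1/(1+e^{0.7040}) = 0.3309
P(1−P) = 0.3309 × 0.6691 = 0.2214
I = a² × P(1−P) = 0.8² × 0.2214 = 0.14170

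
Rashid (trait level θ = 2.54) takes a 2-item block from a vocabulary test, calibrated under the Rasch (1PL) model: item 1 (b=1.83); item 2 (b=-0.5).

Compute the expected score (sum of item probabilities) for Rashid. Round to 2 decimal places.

1.62

P(θ) = 1 / (1 + exp(−(θ − b)))
P_1 = 1/(1+e^{-0.7100}) = 0.6704
P_2 = 1/(1+e^{-3.0400}) = 0.9543
E[score] = 0.6704 + 0.9543 = 1.6247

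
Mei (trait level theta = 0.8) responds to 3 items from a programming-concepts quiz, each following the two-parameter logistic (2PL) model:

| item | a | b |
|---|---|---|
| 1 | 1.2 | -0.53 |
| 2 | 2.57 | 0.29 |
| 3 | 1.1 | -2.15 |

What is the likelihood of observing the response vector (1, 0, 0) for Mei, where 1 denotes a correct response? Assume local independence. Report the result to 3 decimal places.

P(theta) = 1 / (1 + exp(−a(theta − b)))
P_1 = 1/(1+e^{-1.5960}) = 0.8315
P_2 = 1/(1+e^{-1.3107}) = 0.7876
P_3 = 1/(1+e^{-3.2450}) = 0.9625
L = P_1 × (1−P_2) × (1−P_3) = 0.8315 × 0.2124 × 0.0375 = 0.00662

0.007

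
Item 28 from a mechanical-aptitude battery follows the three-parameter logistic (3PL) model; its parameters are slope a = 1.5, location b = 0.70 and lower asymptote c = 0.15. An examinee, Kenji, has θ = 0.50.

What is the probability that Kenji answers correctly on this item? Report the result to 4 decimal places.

P(θ) = c + (1 − c) · 1 / (1 + exp(−a(θ − b)))
Exponent: 1.5 × (0.50 − 0.70) = -0.3000
1/(1 + e^{0.3000}) = 0.4256
P = 0.15 + 0.85 × 0.4256 = 0.5117

0.5117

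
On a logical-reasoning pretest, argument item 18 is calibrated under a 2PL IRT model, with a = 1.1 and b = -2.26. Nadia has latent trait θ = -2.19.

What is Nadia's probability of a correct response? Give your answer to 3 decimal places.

0.519

P(θ) = 1 / (1 + exp(−a(θ − b)))
Exponent: 1.1 × (-2.19 − (-2.26)) = 0.0770
1/(1 + e^{-0.0770}) = 0.5192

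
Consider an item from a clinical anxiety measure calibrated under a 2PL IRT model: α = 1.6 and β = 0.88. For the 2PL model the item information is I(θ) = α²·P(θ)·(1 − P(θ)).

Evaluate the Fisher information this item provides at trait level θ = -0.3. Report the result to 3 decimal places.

P = 1/(1+e^{1.8880}) = 0.1315
P(1−P) = 0.1315 × 0.8685 = 0.1142
I = α² × P(1−P) = 1.6² × 0.1142 = 0.29232

0.292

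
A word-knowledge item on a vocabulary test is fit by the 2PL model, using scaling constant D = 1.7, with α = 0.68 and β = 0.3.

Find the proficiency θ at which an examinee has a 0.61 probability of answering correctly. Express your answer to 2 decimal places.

0.69

P(θ) = 1 / (1 + exp(−D·α(θ − β)))
logit = ln(0.6100/0.3900) = 0.4473
θ = β + logit/(1.7·α) = 0.3 + 0.4473/1.1560 = 0.6869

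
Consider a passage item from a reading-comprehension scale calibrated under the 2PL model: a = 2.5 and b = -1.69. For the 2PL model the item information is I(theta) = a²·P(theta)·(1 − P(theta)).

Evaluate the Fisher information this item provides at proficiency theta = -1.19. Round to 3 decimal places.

P = 1/(1+e^{-1.2500}) = 0.7773
P(1−P) = 0.7773 × 0.2227 = 0.1731
I = a² × P(1−P) = 2.5² × 0.1731 = 1.08190

1.082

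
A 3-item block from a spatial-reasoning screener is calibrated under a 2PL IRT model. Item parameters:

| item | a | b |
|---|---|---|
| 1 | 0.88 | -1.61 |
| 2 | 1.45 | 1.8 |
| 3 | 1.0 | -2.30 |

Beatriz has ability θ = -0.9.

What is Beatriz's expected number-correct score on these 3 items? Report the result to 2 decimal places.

1.47

P(θ) = 1 / (1 + exp(−a(θ − b)))
P_1 = 1/(1+e^{-0.6248}) = 0.6513
P_2 = 1/(1+e^{3.9150}) = 0.0196
P_3 = 1/(1+e^{-1.4000}) = 0.8022
E[score] = 0.6513 + 0.0196 + 0.8022 = 1.4730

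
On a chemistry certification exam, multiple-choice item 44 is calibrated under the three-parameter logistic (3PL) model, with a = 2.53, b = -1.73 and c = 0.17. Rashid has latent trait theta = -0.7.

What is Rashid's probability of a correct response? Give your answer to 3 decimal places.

0.943

P(theta) = c + (1 − c) · 1 / (1 + exp(−a(theta − b)))
Exponent: 2.53 × (-0.7 − (-1.73)) = 2.6059
1/(1 + e^{-2.6059}) = 0.9312
P = 0.17 + 0.83 × 0.9312 = 0.9429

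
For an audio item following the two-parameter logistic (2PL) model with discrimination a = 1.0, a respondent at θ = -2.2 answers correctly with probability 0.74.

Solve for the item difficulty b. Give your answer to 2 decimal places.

P(θ) = 1 / (1 + exp(−a(θ − b)))
logit(0.74) = ln(0.74/0.26) = 1.0460
b = θ − logit/(a) = -2.2 − 1.0460/1.0000 = -3.2460

-3.25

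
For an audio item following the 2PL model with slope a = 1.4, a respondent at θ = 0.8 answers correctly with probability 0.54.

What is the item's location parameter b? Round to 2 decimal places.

0.69

P(θ) = 1 / (1 + exp(−a(θ − b)))
logit(0.54) = ln(0.54/0.46) = 0.1603
b = θ − logit/(a) = 0.8 − 0.1603/1.4000 = 0.6855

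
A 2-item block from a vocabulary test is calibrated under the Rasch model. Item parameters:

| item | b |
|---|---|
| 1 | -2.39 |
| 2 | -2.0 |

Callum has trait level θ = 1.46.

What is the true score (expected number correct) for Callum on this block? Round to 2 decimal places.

1.95

P(θ) = 1 / (1 + exp(−(θ − b)))
P_1 = 1/(1+e^{-3.8500}) = 0.9792
P_2 = 1/(1+e^{-3.4600}) = 0.9695
E[score] = 0.9792 + 0.9695 = 1.9487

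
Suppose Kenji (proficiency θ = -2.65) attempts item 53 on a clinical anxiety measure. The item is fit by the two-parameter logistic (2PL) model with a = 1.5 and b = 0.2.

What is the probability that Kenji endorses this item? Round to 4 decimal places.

0.0137

P(θ) = 1 / (1 + exp(−a(θ − b)))
Exponent: 1.5 × (-2.65 − 0.2) = -4.2750
1/(1 + e^{4.2750}) = 0.0137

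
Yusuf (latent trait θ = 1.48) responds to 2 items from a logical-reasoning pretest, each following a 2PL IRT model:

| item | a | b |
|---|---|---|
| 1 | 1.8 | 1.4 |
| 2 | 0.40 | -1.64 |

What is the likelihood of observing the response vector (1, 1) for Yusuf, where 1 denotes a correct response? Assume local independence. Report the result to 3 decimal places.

P(θ) = 1 / (1 + exp(−a(θ − b)))
P_1 = 1/(1+e^{-0.1440}) = 0.5359
P_2 = 1/(1+e^{-1.2480}) = 0.7770
L = P_1 × P_2 = 0.5359 × 0.7770 = 0.41640

0.416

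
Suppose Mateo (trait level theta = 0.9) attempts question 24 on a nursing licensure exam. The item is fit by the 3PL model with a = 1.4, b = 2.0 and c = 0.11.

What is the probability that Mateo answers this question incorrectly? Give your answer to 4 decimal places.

P(theta) = c + (1 − c) · 1 / (1 + exp(−a(theta − b)))
Exponent: 1.4 × (0.9 − 2.0) = -1.5400
1/(1 + e^{1.5400}) = 0.1765
P = 0.11 + 0.89 × 0.1765 = 0.2671
P(incorrect) = 1 − 0.2671 = 0.7329

0.7329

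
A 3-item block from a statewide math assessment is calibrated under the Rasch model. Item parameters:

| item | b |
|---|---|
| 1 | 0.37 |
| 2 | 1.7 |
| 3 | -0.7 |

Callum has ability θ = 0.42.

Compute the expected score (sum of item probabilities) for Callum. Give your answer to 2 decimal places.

P(θ) = 1 / (1 + exp(−(θ − b)))
P_1 = 1/(1+e^{-0.0500}) = 0.5125
P_2 = 1/(1+e^{1.2800}) = 0.2176
P_3 = 1/(1+e^{-1.1200}) = 0.7540
E[score] = 0.5125 + 0.2176 + 0.7540 = 1.4840

1.48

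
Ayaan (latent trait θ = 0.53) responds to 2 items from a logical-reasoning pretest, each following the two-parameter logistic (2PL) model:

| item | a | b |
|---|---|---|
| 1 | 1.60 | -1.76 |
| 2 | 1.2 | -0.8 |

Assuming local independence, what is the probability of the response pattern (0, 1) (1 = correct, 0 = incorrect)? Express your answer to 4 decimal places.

0.0208

P(θ) = 1 / (1 + exp(−a(θ − b)))
P_1 = 1/(1+e^{-3.6640}) = 0.9750
P_2 = 1/(1+e^{-1.5960}) = 0.8315
L = (1−P_1) × P_2 = 0.0250 × 0.8315 = 0.02078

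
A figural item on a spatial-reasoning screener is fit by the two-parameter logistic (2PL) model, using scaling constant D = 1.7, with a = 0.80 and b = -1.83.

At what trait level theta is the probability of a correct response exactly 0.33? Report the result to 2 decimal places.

P(theta) = 1 / (1 + exp(−D·a(theta − b)))
logit = ln(0.3300/0.6700) = -0.7082
theta = b + logit/(1.7·a) = -1.83 + (-0.7082)/1.3600 = -2.3507

-2.35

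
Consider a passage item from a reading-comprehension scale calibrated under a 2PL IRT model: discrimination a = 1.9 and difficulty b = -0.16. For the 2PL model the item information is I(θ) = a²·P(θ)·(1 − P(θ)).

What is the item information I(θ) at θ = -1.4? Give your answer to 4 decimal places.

P = 1/(1+e^{2.3560}) = 0.0866
P(1−P) = 0.0866 × 0.9134 = 0.0791
I = a² × P(1−P) = 1.9² × 0.0791 = 0.28552

0.2855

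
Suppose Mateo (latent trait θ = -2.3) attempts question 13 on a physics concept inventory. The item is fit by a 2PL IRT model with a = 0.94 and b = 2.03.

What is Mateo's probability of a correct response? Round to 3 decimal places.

0.017

P(θ) = 1 / (1 + exp(−a(θ − b)))
Exponent: 0.94 × (-2.3 − 2.03) = -4.0702
1/(1 + e^{4.0702}) = 0.0168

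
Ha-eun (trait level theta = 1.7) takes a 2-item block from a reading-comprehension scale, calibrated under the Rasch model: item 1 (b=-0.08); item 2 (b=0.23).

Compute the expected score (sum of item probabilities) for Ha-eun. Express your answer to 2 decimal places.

1.67

P(theta) = 1 / (1 + exp(−(theta − b)))
P_1 = 1/(1+e^{-1.7800}) = 0.8557
P_2 = 1/(1+e^{-1.4700}) = 0.8131
E[score] = 0.8557 + 0.8131 = 1.6688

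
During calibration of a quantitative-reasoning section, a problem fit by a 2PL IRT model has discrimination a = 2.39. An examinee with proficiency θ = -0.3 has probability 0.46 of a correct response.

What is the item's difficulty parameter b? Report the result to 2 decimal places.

P(θ) = 1 / (1 + exp(−a(θ − b)))
logit(0.46) = ln(0.46/0.54) = -0.1603
b = θ − logit/(a) = -0.3 − (-0.1603)/2.3900 = -0.2329

-0.23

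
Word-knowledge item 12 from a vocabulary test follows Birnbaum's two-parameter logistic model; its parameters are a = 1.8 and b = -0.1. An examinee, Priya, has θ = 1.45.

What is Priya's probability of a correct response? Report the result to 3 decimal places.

0.942

P(θ) = 1 / (1 + exp(−a(θ − b)))
Exponent: 1.8 × (1.45 − (-0.1)) = 2.7900
1/(1 + e^{-2.7900}) = 0.9421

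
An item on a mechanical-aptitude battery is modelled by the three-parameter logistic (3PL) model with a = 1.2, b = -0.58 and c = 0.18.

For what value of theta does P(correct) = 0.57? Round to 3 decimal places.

-0.661

P(theta) = c + (1 − c) · 1 / (1 + exp(−a(theta − b)))
Remove guessing floor: (0.57 − 0.18)/(1 − 0.18) = 0.4756
logit = ln(0.4756/0.5244) = -0.0976
theta = b + logit/(a) = -0.58 + (-0.0976)/1.2000 = -0.6614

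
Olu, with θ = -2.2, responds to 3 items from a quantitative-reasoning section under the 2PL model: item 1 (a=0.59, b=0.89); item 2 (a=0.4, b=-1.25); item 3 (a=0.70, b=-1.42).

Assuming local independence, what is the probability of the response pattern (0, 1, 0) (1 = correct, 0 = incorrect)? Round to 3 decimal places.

0.221

P(θ) = 1 / (1 + exp(−a(θ − b)))
P_1 = 1/(1+e^{1.8231}) = 0.1391
P_2 = 1/(1+e^{0.3800}) = 0.4061
P_3 = 1/(1+e^{0.5460}) = 0.3668
L = (1−P_1) × P_2 × (1−P_3) = 0.8609 × 0.4061 × 0.6332 = 0.22140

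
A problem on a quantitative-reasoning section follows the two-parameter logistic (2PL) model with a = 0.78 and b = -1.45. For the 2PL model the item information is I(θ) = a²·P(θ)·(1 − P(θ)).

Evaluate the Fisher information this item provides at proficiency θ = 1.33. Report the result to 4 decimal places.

0.0560

P = 1/(1+e^{-2.1684}) = 0.8974
P(1−P) = 0.8974 × 0.1026 = 0.0921
I = a² × P(1−P) = 0.78² × 0.0921 = 0.05603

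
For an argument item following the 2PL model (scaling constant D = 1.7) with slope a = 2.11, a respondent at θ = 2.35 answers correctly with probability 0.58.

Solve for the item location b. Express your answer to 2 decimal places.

P(θ) = 1 / (1 + exp(−D·a(θ − b)))
logit(0.58) = ln(0.58/0.42) = 0.3228
b = θ − logit/(1.7·a) = 2.35 − 0.3228/3.5870 = 2.2600

2.26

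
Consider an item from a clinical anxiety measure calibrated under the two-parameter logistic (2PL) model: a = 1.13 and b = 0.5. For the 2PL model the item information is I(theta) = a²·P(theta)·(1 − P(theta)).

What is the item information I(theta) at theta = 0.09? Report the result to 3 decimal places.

P = 1/(1+e^{0.4633}) = 0.3862
P(1−P) = 0.3862 × 0.6138 = 0.2371
I = a² × P(1−P) = 1.13² × 0.2371 = 0.30269

0.303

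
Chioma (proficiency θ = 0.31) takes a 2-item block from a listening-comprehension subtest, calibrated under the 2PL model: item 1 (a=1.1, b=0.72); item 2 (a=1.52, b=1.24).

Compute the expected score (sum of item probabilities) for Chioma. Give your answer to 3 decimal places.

P(θ) = 1 / (1 + exp(−a(θ − b)))
P_1 = 1/(1+e^{0.4510}) = 0.3891
P_2 = 1/(1+e^{1.4136}) = 0.1957
E[score] = 0.3891 + 0.1957 = 0.5848

0.585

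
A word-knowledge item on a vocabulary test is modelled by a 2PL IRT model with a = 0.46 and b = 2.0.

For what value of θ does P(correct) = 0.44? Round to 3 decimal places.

1.476

P(θ) = 1 / (1 + exp(−a(θ − b)))
logit = ln(0.4400/0.5600) = -0.2412
θ = b + logit/(a) = 2.0 + (-0.2412)/0.4600 = 1.4757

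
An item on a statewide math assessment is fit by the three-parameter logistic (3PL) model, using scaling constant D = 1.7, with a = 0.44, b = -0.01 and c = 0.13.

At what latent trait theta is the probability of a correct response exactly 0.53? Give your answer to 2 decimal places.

P(theta) = c + (1 − c) · 1 / (1 + exp(−D·a(theta − b)))
Remove guessing floor: (0.53 − 0.13)/(1 − 0.13) = 0.4598
logit = ln(0.4598/0.5402) = -0.1613
theta = b + logit/(1.7·a) = -0.01 + (-0.1613)/0.7480 = -0.2256

-0.23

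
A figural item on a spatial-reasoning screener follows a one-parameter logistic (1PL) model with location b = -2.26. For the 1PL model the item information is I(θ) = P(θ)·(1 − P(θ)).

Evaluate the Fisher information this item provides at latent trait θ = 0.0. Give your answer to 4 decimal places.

P = 1/(1+e^{-2.2600}) = 0.9055
P(1−P) = 0.9055 × 0.0945 = 0.0856
I = P(1−P) = 0.08556

0.0856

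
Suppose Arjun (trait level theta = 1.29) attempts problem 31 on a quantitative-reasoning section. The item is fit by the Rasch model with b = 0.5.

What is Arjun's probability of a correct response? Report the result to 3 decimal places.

P(theta) = 1 / (1 + exp(−(theta − b)))
Exponent: (1.29 − 0.5) = 0.7900
1/(1 + e^{-0.7900}) = 0.6878
P = 0.6878

0.688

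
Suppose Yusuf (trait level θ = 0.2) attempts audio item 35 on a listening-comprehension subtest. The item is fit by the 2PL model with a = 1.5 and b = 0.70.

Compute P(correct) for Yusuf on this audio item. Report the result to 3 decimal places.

0.321

P(θ) = 1 / (1 + exp(−a(θ − b)))
Exponent: 1.5 × (0.2 − 0.70) = -0.7500
1/(1 + e^{0.7500}) = 0.3208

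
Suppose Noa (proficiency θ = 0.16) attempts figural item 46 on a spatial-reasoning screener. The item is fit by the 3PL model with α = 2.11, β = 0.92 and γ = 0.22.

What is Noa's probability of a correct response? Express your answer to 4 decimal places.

0.3506

P(θ) = γ + (1 − γ) · 1 / (1 + exp(−α(θ − β)))
Exponent: 2.11 × (0.16 − 0.92) = -1.6036
1/(1 + e^{1.6036}) = 0.1675
P = 0.22 + 0.78 × 0.1675 = 0.3506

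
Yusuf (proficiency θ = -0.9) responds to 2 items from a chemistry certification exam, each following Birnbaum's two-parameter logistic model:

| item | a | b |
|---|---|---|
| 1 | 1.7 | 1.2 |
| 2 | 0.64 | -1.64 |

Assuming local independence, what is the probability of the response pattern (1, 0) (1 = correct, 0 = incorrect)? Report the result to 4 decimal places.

0.0105

P(θ) = 1 / (1 + exp(−a(θ − b)))
P_1 = 1/(1+e^{3.5700}) = 0.0274
P_2 = 1/(1+e^{-0.4736}) = 0.6162
L = P_1 × (1−P_2) = 0.0274 × 0.3838 = 0.01051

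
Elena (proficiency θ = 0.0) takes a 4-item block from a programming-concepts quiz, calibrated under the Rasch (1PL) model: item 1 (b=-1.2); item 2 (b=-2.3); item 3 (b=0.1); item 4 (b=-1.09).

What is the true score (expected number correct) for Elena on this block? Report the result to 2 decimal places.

2.90

P(θ) = 1 / (1 + exp(−(θ − b)))
P_1 = 1/(1+e^{-1.2000}) = 0.7685
P_2 = 1/(1+e^{-2.3000}) = 0.9089
P_3 = 1/(1+e^{0.1000}) = 0.4750
P_4 = 1/(1+e^{-1.0900}) = 0.7484
E[score] = 0.7685 + 0.9089 + 0.4750 + 0.7484 = 2.9008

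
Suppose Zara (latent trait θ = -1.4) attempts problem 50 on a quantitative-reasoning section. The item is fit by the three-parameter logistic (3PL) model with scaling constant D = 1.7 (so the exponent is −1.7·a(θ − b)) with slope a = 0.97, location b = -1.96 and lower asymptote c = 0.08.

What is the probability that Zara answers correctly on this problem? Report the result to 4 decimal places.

0.7385

P(θ) = c + (1 − c) · 1 / (1 + exp(−D·a(θ − b)))
Exponent: 1.7 × 0.97 × (-1.4 − (-1.96)) = 0.9234
1/(1 + e^{-0.9234}) = 0.7157
P = 0.08 + 0.92 × 0.7157 = 0.7385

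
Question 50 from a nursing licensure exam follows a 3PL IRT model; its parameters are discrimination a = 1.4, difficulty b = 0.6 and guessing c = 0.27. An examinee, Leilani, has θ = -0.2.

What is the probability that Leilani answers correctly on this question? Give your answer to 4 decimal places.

0.4496

P(θ) = c + (1 − c) · 1 / (1 + exp(−a(θ − b)))
Exponent: 1.4 × (-0.2 − 0.6) = -1.1200
1/(1 + e^{1.1200}) = 0.2460
P = 0.27 + 0.73 × 0.2460 = 0.4496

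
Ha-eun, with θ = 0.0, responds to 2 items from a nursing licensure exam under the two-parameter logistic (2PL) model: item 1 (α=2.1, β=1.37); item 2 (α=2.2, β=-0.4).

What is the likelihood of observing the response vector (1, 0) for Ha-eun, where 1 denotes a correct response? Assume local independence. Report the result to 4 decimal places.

0.0156

P(θ) = 1 / (1 + exp(−α(θ − β)))
P_1 = 1/(1+e^{2.8770}) = 0.0533
P_2 = 1/(1+e^{-0.8800}) = 0.7068
L = P_1 × (1−P_2) = 0.0533 × 0.2932 = 0.01563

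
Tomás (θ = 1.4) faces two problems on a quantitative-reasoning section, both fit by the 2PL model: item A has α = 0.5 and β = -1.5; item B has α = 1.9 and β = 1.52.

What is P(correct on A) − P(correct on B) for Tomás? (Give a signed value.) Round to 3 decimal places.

0.367

P(θ) = 1 / (1 + exp(−α(θ − β)))
P_A = 0.8100
P_B = 0.4432
P_A − P_B = 0.3668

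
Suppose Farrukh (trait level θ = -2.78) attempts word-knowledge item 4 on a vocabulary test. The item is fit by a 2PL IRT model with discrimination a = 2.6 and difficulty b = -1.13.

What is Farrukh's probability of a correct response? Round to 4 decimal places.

P(θ) = 1 / (1 + exp(−a(θ − b)))
Exponent: 2.6 × (-2.78 − (-1.13)) = -4.2900
1/(1 + e^{4.2900}) = 0.0135

0.0135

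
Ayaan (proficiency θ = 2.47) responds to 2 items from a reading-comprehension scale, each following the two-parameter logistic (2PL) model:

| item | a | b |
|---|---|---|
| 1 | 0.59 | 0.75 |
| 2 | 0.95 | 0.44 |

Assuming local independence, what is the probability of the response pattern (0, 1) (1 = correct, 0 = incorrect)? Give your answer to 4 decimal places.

P(θ) = 1 / (1 + exp(−a(θ − b)))
P_1 = 1/(1+e^{-1.0148}) = 0.7340
P_2 = 1/(1+e^{-1.9285}) = 0.8731
L = (1−P_1) × P_2 = 0.2660 × 0.8731 = 0.23228

0.2323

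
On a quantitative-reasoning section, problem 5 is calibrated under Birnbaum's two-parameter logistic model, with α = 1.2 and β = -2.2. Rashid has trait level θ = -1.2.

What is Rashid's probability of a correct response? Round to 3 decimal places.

P(θ) = 1 / (1 + exp(−α(θ − β)))
Exponent: 1.2 × (-1.2 − (-2.2)) = 1.2000
1/(1 + e^{-1.2000}) = 0.7685

0.769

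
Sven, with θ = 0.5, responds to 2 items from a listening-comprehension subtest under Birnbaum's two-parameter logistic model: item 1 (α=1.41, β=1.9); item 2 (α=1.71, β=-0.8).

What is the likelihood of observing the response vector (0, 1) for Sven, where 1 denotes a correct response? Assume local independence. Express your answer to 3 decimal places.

0.792

P(θ) = 1 / (1 + exp(−α(θ − β)))
P_1 = 1/(1+e^{1.9740}) = 0.1220
P_2 = 1/(1+e^{-2.2230}) = 0.9023
L = (1−P_1) × P_2 = 0.8780 × 0.9023 = 0.79225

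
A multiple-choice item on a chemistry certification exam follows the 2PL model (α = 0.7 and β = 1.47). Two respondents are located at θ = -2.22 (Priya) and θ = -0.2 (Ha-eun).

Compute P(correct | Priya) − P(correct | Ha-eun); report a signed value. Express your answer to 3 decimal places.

-0.167

P(θ) = 1 / (1 + exp(−α(θ − β)))
P(Priya) = 0.0702  [exponent -2.5830]
P(Ha-eun) = 0.2370  [exponent -1.1690]
Difference = 0.0702 − 0.2370 = -0.1668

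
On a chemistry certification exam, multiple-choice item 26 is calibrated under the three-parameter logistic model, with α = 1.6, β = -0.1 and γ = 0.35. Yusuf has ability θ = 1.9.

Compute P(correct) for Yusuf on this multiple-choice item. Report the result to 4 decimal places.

P(θ) = γ + (1 − γ) · 1 / (1 + exp(−α(θ − β)))
Exponent: 1.6 × (1.9 − (-0.1)) = 3.2000
1/(1 + e^{-3.2000}) = 0.9608
P = 0.35 + 0.65 × 0.9608 = 0.9745

0.9745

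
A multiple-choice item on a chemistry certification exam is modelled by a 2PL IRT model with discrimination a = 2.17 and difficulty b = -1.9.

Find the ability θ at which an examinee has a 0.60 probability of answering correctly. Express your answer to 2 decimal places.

-1.71

P(θ) = 1 / (1 + exp(−a(θ − b)))
logit = ln(0.6000/0.4000) = 0.4055
θ = b + logit/(a) = -1.9 + 0.4055/2.1700 = -1.7131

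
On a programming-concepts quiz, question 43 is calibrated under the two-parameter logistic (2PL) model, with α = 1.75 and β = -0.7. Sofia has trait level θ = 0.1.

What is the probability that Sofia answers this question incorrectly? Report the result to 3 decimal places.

P(θ) = 1 / (1 + exp(−α(θ − β)))
Exponent: 1.75 × (0.1 − (-0.7)) = 1.4000
1/(1 + e^{-1.4000}) = 0.8022
P(incorrect) = 1 − 0.8022 = 0.1978

0.198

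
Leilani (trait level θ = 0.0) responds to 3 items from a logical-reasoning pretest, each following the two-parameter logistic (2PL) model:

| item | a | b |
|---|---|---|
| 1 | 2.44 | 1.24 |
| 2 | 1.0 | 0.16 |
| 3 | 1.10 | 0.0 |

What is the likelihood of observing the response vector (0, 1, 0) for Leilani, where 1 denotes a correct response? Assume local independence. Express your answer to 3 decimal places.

P(θ) = 1 / (1 + exp(−a(θ − b)))
P_1 = 1/(1+e^{3.0256}) = 0.0463
P_2 = 1/(1+e^{0.1600}) = 0.4601
P_3 = 1/(1+e^{0.0000}) = 0.5000
L = (1−P_1) × P_2 × (1−P_3) = 0.9537 × 0.4601 × 0.5000 = 0.21940

0.219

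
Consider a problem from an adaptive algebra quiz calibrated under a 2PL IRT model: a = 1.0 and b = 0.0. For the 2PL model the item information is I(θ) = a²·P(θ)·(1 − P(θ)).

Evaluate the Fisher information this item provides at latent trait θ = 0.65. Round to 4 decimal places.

P = 1/(1+e^{-0.6500}) = 0.6570
P(1−P) = 0.6570 × 0.3430 = 0.2253
I = a² × P(1−P) = 1.0² × 0.2253 = 0.22535

0.2253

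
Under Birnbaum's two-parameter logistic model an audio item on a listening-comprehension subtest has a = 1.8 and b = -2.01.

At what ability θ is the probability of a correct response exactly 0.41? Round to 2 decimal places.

P(θ) = 1 / (1 + exp(−a(θ − b)))
logit = ln(0.4100/0.5900) = -0.3640
θ = b + logit/(a) = -2.01 + (-0.3640)/1.8000 = -2.2122

-2.21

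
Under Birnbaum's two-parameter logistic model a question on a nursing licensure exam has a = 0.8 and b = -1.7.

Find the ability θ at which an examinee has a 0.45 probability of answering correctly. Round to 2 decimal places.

P(θ) = 1 / (1 + exp(−a(θ − b)))
logit = ln(0.4500/0.5500) = -0.2007
θ = b + logit/(a) = -1.7 + (-0.2007)/0.8000 = -1.9508

-1.95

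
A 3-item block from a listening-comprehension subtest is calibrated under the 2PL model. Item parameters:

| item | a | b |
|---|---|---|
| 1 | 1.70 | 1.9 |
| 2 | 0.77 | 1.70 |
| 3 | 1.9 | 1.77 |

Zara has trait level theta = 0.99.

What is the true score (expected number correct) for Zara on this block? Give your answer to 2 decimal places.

0.73

P(theta) = 1 / (1 + exp(−a(theta − b)))
P_1 = 1/(1+e^{1.5470}) = 0.1755
P_2 = 1/(1+e^{0.5467}) = 0.3666
P_3 = 1/(1+e^{1.4820}) = 0.1851
E[score] = 0.1755 + 0.3666 + 0.1851 = 0.7273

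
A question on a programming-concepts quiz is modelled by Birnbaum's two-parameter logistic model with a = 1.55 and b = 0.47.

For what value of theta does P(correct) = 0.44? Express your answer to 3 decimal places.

P(theta) = 1 / (1 + exp(−a(theta − b)))
logit = ln(0.4400/0.5600) = -0.2412
theta = b + logit/(a) = 0.47 + (-0.2412)/1.5500 = 0.3144

0.314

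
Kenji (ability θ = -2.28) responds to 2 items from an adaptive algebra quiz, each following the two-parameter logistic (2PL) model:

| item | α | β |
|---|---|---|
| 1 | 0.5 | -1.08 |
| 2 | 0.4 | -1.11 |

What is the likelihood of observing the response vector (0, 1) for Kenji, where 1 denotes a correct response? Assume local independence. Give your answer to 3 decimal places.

0.249

P(θ) = 1 / (1 + exp(−α(θ − β)))
P_1 = 1/(1+e^{0.6000}) = 0.3543
P_2 = 1/(1+e^{0.4680}) = 0.3851
L = (1−P_1) × P_2 = 0.6457 × 0.3851 = 0.24864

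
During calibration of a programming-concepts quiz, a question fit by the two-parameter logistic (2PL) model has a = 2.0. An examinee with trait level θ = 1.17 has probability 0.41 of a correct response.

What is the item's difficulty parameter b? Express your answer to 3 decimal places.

1.352

P(θ) = 1 / (1 + exp(−a(θ − b)))
logit(0.41) = ln(0.41/0.59) = -0.3640
b = θ − logit/(a) = 1.17 − (-0.3640)/2.0000 = 1.3520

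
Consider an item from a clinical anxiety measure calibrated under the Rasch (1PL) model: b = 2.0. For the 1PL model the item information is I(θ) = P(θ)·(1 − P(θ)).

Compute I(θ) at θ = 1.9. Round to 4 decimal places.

P = 1/(1+e^{0.1000}) = 0.4750
P(1−P) = 0.4750 × 0.5250 = 0.2494
I = P(1−P) = 0.24938

0.2494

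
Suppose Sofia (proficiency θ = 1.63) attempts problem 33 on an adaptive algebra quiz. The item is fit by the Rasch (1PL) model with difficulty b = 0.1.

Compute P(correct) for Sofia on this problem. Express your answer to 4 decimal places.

P(θ) = 1 / (1 + exp(−(θ − b)))
Exponent: (1.63 − 0.1) = 1.5300
1/(1 + e^{-1.5300}) = 0.8220
P = 0.8220

0.8220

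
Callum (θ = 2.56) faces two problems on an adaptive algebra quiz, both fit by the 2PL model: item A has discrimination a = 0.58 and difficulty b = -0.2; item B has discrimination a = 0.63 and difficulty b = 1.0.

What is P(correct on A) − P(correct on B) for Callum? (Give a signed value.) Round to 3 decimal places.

P(θ) = 1 / (1 + exp(−a(θ − b)))
P_A = 0.8321
P_B = 0.7277
P_A − P_B = 0.1045

0.104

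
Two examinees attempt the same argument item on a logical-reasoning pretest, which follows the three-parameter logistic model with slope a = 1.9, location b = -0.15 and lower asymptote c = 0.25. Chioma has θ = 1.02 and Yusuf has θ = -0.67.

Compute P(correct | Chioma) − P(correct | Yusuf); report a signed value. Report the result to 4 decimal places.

0.4732

P(θ) = c + (1 − c) · 1 / (1 + exp(−a(θ − b)))
P(Chioma) = 0.9267  [exponent 2.2230]
P(Yusuf) = 0.4535  [exponent -0.9880]
Difference = 0.9267 − 0.4535 = 0.4732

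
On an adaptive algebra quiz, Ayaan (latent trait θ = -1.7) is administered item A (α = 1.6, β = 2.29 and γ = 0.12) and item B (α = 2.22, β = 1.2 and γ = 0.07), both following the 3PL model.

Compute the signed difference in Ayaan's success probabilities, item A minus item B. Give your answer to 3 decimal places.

0.050

P(θ) = γ + (1 − γ) · 1 / (1 + exp(−α(θ − β)))
P_A = 0.1215
P_B = 0.0715
P_A − P_B = 0.0500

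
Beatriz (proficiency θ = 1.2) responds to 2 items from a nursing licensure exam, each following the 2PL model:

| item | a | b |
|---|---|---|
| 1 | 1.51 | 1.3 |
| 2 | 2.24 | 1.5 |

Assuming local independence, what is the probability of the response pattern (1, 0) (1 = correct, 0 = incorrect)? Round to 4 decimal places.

0.3060

P(θ) = 1 / (1 + exp(−a(θ − b)))
P_1 = 1/(1+e^{0.1510}) = 0.4623
P_2 = 1/(1+e^{0.6720}) = 0.3380
L = P_1 × (1−P_2) = 0.4623 × 0.6620 = 0.30603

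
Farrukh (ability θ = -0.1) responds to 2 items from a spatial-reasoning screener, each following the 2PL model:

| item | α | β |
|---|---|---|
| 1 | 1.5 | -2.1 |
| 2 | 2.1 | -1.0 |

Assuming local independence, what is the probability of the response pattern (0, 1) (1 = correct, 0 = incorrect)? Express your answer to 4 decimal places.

0.0412

P(θ) = 1 / (1 + exp(−α(θ − β)))
P_1 = 1/(1+e^{-3.0000}) = 0.9526
P_2 = 1/(1+e^{-1.8900}) = 0.8688
L = (1−P_1) × P_2 = 0.0474 × 0.8688 = 0.04120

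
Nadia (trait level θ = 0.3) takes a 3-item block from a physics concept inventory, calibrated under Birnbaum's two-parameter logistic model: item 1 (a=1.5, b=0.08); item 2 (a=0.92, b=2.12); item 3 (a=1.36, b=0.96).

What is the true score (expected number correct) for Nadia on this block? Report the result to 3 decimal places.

1.029

P(θ) = 1 / (1 + exp(−a(θ − b)))
P_1 = 1/(1+e^{-0.3300}) = 0.5818
P_2 = 1/(1+e^{1.6744}) = 0.1578
P_3 = 1/(1+e^{0.8976}) = 0.2895
E[score] = 0.5818 + 0.1578 + 0.2895 = 1.0291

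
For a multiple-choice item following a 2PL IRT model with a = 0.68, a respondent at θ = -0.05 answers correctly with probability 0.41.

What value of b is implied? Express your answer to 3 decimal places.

0.485

P(θ) = 1 / (1 + exp(−a(θ − b)))
logit(0.41) = ln(0.41/0.59) = -0.3640
b = θ − logit/(a) = -0.05 − (-0.3640)/0.6800 = 0.4852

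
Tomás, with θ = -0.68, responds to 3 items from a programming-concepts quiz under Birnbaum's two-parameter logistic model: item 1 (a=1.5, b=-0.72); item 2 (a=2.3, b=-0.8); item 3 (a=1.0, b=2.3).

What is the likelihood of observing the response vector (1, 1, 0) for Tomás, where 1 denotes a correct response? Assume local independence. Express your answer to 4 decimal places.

0.2787

P(θ) = 1 / (1 + exp(−a(θ − b)))
P_1 = 1/(1+e^{-0.0600}) = 0.5150
P_2 = 1/(1+e^{-0.2760}) = 0.5686
P_3 = 1/(1+e^{2.9800}) = 0.0483
L = P_1 × P_2 × (1−P_3) = 0.5150 × 0.5686 × 0.9517 = 0.27865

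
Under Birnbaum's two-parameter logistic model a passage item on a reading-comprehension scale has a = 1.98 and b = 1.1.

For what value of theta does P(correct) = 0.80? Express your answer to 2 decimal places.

1.80

P(theta) = 1 / (1 + exp(−a(theta − b)))
logit = ln(0.8000/0.2000) = 1.3863
theta = b + logit/(a) = 1.1 + 1.3863/1.9800 = 1.8001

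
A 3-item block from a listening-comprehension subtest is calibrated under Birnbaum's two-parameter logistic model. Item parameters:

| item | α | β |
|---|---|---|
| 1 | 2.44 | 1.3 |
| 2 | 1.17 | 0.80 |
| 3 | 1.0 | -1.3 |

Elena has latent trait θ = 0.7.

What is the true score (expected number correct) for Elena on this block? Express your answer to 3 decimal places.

1.539

P(θ) = 1 / (1 + exp(−α(θ − β)))
P_1 = 1/(1+e^{1.4640}) = 0.1879
P_2 = 1/(1+e^{0.1170}) = 0.4708
P_3 = 1/(1+e^{-2.0000}) = 0.8808
E[score] = 0.1879 + 0.4708 + 0.8808 = 1.5394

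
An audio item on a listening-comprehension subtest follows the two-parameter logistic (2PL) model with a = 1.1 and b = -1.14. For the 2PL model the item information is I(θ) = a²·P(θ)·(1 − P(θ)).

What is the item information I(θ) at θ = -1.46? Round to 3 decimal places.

P = 1/(1+e^{0.3520}) = 0.4129
P(1−P) = 0.4129 × 0.5871 = 0.2424
I = a² × P(1−P) = 1.1² × 0.2424 = 0.29332

0.293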